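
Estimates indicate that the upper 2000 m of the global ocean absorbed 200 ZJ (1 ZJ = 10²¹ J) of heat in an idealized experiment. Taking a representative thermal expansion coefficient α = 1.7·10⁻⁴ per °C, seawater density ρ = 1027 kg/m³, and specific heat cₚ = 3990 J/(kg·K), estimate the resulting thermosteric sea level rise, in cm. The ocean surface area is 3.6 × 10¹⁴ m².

Per unit area: Q = 200×10²¹ / (3.6×10¹⁴) ≈ 5.556×10⁸ J/m²
Δh = αQ/(ρcₚ) = 1.7×10⁻⁴ × 5.556×10⁸ / (1027 × 3990) ≈ 0.02305 m

2.3 cm of thermosteric rise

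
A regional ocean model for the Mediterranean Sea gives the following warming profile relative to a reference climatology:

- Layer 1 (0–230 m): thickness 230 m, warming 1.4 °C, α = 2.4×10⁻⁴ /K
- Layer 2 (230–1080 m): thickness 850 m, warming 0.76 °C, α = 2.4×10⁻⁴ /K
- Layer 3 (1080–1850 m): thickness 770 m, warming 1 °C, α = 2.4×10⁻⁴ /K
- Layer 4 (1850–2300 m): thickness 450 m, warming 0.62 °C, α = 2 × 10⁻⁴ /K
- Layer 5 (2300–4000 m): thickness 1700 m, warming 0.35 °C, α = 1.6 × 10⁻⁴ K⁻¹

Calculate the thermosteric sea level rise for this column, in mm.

568 mm of thermosteric rise

0–230 m: 2.4×10⁻⁴ × 230 × 1.4 = 0.07728 m
230–1080 m: 850 × 0.76 × 2.4×10⁻⁴ = 0.15504 m
Layer 3: 1 × 2.4×10⁻⁴ × 770 = 0.18480 m
Layer 4: 450 × 0.62 × 2×10⁻⁴ = 0.05580 m
Layer 5: 0.35 × 1.6×10⁻⁴ × 1700 = 0.09520 m
Δh = 0.07728 + 0.15504 + 0.18480 + 0.05580 + 0.09520 = 0.56812 m ≈ 568 mm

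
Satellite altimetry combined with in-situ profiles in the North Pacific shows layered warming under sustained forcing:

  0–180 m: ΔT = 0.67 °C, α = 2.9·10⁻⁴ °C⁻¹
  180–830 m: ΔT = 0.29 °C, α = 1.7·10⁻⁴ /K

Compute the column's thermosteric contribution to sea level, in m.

180 × 0.67 × 2.9×10⁻⁴ = 0.034974 m
1.7×10⁻⁴ × 650 × 0.29 = 0.032045 m
Δh = 0.034974 + 0.032045 = 0.067019 m

about 0.067 m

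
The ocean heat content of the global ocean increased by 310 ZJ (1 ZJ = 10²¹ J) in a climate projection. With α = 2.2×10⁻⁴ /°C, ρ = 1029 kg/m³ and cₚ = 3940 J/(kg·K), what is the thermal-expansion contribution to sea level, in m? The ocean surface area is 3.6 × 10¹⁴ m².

about 0.047 m

Per unit area: Q = 310×10²¹ / (3.6×10¹⁴) ≈ 8.611×10⁸ J/m²
Δh = αQ/(ρcₚ) = 2.2×10⁻⁴ × 8.611×10⁸ / (1029 × 3940) ≈ 0.046727 m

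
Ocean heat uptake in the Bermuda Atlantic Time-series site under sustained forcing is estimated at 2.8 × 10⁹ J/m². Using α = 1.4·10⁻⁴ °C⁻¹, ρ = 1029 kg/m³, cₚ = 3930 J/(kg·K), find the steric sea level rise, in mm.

97 mm of thermosteric rise

Δh = αQ/(ρcₚ) = 1.4×10⁻⁴ × 2.8×10⁹ / (1029 × 3930) ≈ 0.096934 m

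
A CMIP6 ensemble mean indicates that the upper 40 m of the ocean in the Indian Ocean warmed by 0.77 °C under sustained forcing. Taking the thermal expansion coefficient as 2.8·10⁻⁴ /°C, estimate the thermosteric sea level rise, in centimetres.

0.862 cm

Δh = αΔT·H = 2.8×10⁻⁴ × 0.77 × 40 = 0.008624 m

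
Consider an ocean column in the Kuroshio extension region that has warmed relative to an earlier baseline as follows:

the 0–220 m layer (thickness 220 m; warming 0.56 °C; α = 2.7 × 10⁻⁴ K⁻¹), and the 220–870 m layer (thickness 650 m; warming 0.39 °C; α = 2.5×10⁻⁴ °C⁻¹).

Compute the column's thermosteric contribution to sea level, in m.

0–220 m: 0.56 × 220 × 2.7×10⁻⁴ = 0.033264 m
650 × 2.5×10⁻⁴ × 0.39 = 0.063375 m
Δh = 0.033264 + 0.063375 = 0.096639 m

about 0.0966 m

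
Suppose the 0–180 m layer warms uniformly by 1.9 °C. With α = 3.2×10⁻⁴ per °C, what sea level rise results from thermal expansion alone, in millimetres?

Δh ≈ 109 mm

Δh = αΔT·H = 3.2×10⁻⁴ × 1.9 × 180 = 0.10944 m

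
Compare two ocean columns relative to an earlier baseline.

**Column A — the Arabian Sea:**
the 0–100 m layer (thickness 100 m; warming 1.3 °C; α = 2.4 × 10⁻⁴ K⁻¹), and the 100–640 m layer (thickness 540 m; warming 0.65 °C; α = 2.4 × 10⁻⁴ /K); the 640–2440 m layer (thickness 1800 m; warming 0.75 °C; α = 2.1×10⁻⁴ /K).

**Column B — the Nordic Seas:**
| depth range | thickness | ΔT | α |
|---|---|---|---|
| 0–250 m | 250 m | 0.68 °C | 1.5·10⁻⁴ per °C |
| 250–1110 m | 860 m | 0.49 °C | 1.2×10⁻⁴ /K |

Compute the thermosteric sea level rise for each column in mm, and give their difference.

Δh_A ≈ 400 mm, Δh_B ≈ 76 mm; difference ≈ 320 mm

A 0–100 m: 2.4×10⁻⁴ × 1.3 × 100 = 0.03120 m
A Layer 2: 540 × 2.4×10⁻⁴ × 0.65 = 0.08424 m
A 1800 × 2.1×10⁻⁴ × 0.75 = 0.28350 m
A total: 0.39894 m
B 0–250 m: 1.5×10⁻⁴ × 250 × 0.68 = 0.02550 m
B 1.2×10⁻⁴ × 860 × 0.49 = 0.050568 m
B total: 0.076068 m
Difference: 0.39894 − 0.076068 = 0.322872 m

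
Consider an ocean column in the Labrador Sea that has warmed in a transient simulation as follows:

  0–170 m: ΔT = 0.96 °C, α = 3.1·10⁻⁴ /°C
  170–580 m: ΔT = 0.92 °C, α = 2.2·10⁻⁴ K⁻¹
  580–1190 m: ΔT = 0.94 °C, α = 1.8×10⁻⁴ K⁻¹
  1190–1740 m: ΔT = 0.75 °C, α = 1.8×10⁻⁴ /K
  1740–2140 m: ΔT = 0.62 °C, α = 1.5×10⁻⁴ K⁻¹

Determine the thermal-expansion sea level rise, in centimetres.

34.8 cm of thermosteric rise

0–170 m: 0.96 × 3.1×10⁻⁴ × 170 = 0.050592 m
170–580 m: 2.2×10⁻⁴ × 410 × 0.92 = 0.082984 m
580–1190 m: 610 × 0.94 × 1.8×10⁻⁴ = 0.103212 m
Layer 4: 1.8×10⁻⁴ × 550 × 0.75 = 0.07425 m
1740–2140 m: 0.62 × 400 × 1.5×10⁻⁴ = 0.03720 m
Δh = 0.050592 + 0.082984 + 0.103212 + 0.07425 + 0.03720 = 0.348238 m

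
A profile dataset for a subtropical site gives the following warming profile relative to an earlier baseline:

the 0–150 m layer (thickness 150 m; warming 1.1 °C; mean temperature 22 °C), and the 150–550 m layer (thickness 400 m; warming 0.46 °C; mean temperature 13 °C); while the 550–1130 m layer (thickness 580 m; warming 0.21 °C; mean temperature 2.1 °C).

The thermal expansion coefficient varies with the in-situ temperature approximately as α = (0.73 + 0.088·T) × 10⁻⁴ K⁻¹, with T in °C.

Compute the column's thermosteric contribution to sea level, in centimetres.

Δh ≈ 8.96 cm

Layer 1: α = (0.73 + 0.088×22)×10⁻⁴ = 2.666×10⁻⁴ K⁻¹
Layer 2: α = (0.73 + 0.088×13)×10⁻⁴ = 1.874×10⁻⁴ K⁻¹
Layer 3: α = (0.73 + 0.088×2.1)×10⁻⁴ = 0.9148×10⁻⁴ K⁻¹
2.666×10⁻⁴ × 1.1 × 150 = 0.043989 m
Layer 2: 1.874×10⁻⁴ × 400 × 0.46 = 0.0344816 m
0.21 × 580 × 0.9148×10⁻⁴ = 0.011142264 m
Δh = 0.043989 + 0.0344816 + 0.011142264 = 0.089612864 m ≈ 8.96 cm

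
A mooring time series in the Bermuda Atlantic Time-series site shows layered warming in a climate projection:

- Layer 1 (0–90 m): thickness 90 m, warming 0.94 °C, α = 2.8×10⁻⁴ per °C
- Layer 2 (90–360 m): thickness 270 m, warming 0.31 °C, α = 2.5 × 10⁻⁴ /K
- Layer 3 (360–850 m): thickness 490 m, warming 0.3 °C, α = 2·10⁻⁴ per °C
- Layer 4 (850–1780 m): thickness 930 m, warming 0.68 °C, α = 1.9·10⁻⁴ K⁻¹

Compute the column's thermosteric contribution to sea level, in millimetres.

2.8×10⁻⁴ × 90 × 0.94 = 0.023688 m
90–360 m: 2.5×10⁻⁴ × 270 × 0.31 = 0.020925 m
0.3 × 490 × 2×10⁻⁴ = 0.02940 m
Layer 4: 1.9×10⁻⁴ × 0.68 × 930 = 0.120156 m
Δh = 0.023688 + 0.020925 + 0.02940 + 0.120156 = 0.194169 m ≈ 190 mm

190 mm of thermosteric rise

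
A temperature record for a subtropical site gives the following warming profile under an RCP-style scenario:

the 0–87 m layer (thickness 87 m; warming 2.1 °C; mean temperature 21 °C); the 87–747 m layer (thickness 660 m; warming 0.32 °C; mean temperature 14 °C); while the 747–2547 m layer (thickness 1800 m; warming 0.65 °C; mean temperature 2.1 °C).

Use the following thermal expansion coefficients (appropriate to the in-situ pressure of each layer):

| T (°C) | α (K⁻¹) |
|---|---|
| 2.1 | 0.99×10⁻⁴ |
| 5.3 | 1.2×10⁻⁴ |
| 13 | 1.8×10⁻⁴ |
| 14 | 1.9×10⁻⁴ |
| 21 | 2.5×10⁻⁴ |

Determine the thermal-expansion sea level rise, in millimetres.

Layer 1 at 21 °C → α = 2.5×10⁻⁴ K⁻¹
Layer 2 at 14 °C → α = 1.9×10⁻⁴ K⁻¹
Layer 3 at 2.1 °C → α = 0.99×10⁻⁴ K⁻¹
0–87 m: 2.1 × 2.5×10⁻⁴ × 87 = 0.045675 m
0.32 × 660 × 1.9×10⁻⁴ = 0.040128 m
747–2547 m: 0.99×10⁻⁴ × 1800 × 0.65 = 0.11583 m
Δh = 0.045675 + 0.040128 + 0.11583 = 0.201633 m

200 mm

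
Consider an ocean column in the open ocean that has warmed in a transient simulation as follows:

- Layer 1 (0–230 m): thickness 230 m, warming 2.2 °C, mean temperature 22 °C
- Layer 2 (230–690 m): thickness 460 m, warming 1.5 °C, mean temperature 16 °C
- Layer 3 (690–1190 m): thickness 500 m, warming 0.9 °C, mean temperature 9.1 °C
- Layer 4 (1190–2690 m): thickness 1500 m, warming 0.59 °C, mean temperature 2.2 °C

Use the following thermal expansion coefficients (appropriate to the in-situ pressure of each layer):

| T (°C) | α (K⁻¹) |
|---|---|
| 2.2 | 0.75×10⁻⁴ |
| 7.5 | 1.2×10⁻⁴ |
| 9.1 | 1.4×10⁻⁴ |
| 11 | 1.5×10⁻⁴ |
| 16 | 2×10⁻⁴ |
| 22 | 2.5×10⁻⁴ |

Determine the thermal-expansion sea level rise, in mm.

Layer 1 at 22 °C → α = 2.5×10⁻⁴ K⁻¹
Layer 2 at 16 °C → α = 2×10⁻⁴ K⁻¹
Layer 3 at 9.1 °C → α = 1.4×10⁻⁴ K⁻¹
Layer 4 at 2.2 °C → α = 0.75×10⁻⁴ K⁻¹
0–230 m: 2.5×10⁻⁴ × 230 × 2.2 = 0.12650 m
Layer 2: 2×10⁻⁴ × 1.5 × 460 = 0.13800 m
Layer 3: 1.4×10⁻⁴ × 500 × 0.9 = 0.06300 m
0.59 × 1500 × 0.75×10⁻⁴ = 0.066375 m
Δh = 0.12650 + 0.13800 + 0.06300 + 0.066375 = 0.393875 m ≈ 390 mm

Δh ≈ 390 mm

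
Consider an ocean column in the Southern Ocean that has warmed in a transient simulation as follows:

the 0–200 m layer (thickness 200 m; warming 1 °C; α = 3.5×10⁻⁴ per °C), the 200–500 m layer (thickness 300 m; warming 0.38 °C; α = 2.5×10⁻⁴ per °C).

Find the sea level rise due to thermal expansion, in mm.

about 99 mm

1 × 3.5×10⁻⁴ × 200 = 0.07000 m
200–500 m: 300 × 2.5×10⁻⁴ × 0.38 = 0.02850 m
Δh = 0.07000 + 0.02850 = 0.09850 m ≈ 99 mm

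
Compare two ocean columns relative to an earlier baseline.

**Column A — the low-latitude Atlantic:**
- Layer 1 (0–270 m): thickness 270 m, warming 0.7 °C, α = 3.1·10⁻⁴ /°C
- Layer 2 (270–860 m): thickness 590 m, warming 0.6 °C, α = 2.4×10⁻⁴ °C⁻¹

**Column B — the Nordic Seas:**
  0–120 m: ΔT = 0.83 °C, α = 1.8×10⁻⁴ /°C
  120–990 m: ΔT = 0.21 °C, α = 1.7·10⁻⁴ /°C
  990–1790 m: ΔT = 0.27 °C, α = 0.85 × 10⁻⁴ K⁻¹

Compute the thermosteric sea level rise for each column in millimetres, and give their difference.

Δh_A ≈ 144 mm, Δh_B ≈ 67.3 mm; difference ≈ 76.2 mm

A 0–270 m: 270 × 3.1×10⁻⁴ × 0.7 = 0.05859 m
A 0.6 × 590 × 2.4×10⁻⁴ = 0.08496 m
A total: 0.14355 m
B Layer 1: 1.8×10⁻⁴ × 0.83 × 120 = 0.017928 m
B Layer 2: 1.7×10⁻⁴ × 0.21 × 870 = 0.031059 m
B Layer 3: 0.27 × 800 × 0.85×10⁻⁴ = 0.01836 m
B total: 0.067347 m
Difference: 0.14355 − 0.067347 = 0.076203 m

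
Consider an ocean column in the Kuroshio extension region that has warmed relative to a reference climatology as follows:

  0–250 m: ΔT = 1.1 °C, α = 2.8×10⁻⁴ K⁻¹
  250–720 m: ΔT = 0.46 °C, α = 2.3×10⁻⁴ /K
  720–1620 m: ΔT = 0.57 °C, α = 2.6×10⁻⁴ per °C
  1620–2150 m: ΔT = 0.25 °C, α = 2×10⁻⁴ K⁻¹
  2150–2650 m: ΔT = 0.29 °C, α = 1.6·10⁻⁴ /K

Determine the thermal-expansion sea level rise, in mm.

310 mm of thermosteric rise

0–250 m: 250 × 1.1 × 2.8×10⁻⁴ = 0.07700 m
470 × 0.46 × 2.3×10⁻⁴ = 0.049726 m
0.57 × 900 × 2.6×10⁻⁴ = 0.13338 m
Layer 4: 0.25 × 530 × 2×10⁻⁴ = 0.02650 m
0.29 × 500 × 1.6×10⁻⁴ = 0.02320 m
Δh = 0.07700 + 0.049726 + 0.13338 + 0.02650 + 0.02320 = 0.309806 m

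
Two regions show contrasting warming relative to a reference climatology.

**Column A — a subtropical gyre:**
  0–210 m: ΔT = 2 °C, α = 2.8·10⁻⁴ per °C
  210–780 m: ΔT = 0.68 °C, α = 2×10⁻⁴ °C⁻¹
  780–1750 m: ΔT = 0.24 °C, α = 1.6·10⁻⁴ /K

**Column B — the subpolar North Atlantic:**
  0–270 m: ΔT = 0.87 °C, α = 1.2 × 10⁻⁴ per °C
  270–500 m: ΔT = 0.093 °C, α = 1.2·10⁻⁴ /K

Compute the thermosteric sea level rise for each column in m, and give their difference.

A: 0.23 m; B: 0.031 m; difference 0.20 m

A 0–210 m: 210 × 2 × 2.8×10⁻⁴ = 0.11760 m
A 2×10⁻⁴ × 0.68 × 570 = 0.07752 m
A 780–1750 m: 1.6×10⁻⁴ × 0.24 × 970 = 0.037248 m
A total: 0.232368 m
B 0.87 × 270 × 1.2×10⁻⁴ = 0.028188 m
B 270–500 m: 0.093 × 230 × 1.2×10⁻⁴ = 0.0025668 m
B total: 0.0307548 m
Difference: 0.232368 − 0.0307548 = 0.2016132 m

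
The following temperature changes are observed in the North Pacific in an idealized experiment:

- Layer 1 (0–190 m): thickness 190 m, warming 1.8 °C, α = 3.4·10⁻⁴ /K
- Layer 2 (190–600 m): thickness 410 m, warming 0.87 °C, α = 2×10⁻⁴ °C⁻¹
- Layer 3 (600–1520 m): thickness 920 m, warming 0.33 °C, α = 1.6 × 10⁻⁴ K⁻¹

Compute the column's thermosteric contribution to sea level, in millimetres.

Δh ≈ 236 mm

Layer 1: 1.8 × 3.4×10⁻⁴ × 190 = 0.11628 m
Layer 2: 2×10⁻⁴ × 410 × 0.87 = 0.07134 m
600–1520 m: 920 × 1.6×10⁻⁴ × 0.33 = 0.048576 m
Δh = 0.11628 + 0.07134 + 0.048576 = 0.236196 m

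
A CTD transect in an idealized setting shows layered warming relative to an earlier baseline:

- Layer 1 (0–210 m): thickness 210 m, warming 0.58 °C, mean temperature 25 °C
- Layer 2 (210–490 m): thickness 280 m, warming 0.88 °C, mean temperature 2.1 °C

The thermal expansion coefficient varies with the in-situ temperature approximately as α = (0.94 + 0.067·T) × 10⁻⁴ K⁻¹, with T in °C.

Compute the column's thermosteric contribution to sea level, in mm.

Layer 1: α = (0.94 + 0.067×25)×10⁻⁴ = 2.615×10⁻⁴ K⁻¹
Layer 2: α = (0.94 + 0.067×2.1)×10⁻⁴ = 1.0807×10⁻⁴ K⁻¹
0–210 m: 0.58 × 210 × 2.615×10⁻⁴ = 0.0318507 m
Layer 2: 1.0807×10⁻⁴ × 280 × 0.88 = 0.026628448 m
Δh = 0.0318507 + 0.026628448 = 0.058479148 m

about 58 mm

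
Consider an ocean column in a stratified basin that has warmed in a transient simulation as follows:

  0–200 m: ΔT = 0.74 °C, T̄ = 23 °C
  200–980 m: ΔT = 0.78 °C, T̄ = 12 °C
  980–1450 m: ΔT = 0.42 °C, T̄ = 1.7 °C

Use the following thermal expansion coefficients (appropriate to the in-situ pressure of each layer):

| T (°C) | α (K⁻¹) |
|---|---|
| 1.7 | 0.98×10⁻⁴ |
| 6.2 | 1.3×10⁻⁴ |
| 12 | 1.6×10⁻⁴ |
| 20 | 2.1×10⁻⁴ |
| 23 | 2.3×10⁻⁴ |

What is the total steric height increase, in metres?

Layer 1 at 23 °C → α = 2.3×10⁻⁴ K⁻¹
Layer 2 at 12 °C → α = 1.6×10⁻⁴ K⁻¹
Layer 3 at 1.7 °C → α = 0.98×10⁻⁴ K⁻¹
0–200 m: 2.3×10⁻⁴ × 0.74 × 200 = 0.03404 m
1.6×10⁻⁴ × 780 × 0.78 = 0.097344 m
980–1450 m: 0.42 × 470 × 0.98×10⁻⁴ = 0.0193452 m
Δh = 0.03404 + 0.097344 + 0.0193452 = 0.1507292 m ≈ 0.151 m

0.151 m of thermosteric rise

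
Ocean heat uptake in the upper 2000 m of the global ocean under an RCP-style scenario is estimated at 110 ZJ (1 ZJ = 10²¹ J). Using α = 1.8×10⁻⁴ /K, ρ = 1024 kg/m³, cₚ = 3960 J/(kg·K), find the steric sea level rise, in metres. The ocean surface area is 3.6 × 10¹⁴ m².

Per unit area: Q = 110×10²¹ / (3.6×10¹⁴) ≈ 3.056×10⁸ J/m²
Δh = αQ/(ρcₚ) = 1.8×10⁻⁴ × 3.056×10⁸ / (1024 × 3960) ≈ 0.013565 m

Δh = 0.014 m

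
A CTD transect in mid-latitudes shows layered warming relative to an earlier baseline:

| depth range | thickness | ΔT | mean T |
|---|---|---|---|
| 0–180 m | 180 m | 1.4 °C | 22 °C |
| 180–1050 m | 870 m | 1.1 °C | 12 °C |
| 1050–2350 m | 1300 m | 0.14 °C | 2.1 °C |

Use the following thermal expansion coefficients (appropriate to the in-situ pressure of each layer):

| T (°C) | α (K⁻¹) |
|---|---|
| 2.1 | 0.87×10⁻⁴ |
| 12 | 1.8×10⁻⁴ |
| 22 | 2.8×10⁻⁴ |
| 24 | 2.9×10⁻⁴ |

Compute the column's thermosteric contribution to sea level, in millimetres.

Layer 1 at 22 °C → α = 2.8×10⁻⁴ K⁻¹
Layer 2 at 12 °C → α = 1.8×10⁻⁴ K⁻¹
Layer 3 at 2.1 °C → α = 0.87×10⁻⁴ K⁻¹
Layer 1: 180 × 1.4 × 2.8×10⁻⁴ = 0.07056 m
180–1050 m: 870 × 1.8×10⁻⁴ × 1.1 = 0.17226 m
Layer 3: 0.87×10⁻⁴ × 1300 × 0.14 = 0.015834 m
Δh = 0.07056 + 0.17226 + 0.015834 = 0.258654 m

Δh ≈ 259 mm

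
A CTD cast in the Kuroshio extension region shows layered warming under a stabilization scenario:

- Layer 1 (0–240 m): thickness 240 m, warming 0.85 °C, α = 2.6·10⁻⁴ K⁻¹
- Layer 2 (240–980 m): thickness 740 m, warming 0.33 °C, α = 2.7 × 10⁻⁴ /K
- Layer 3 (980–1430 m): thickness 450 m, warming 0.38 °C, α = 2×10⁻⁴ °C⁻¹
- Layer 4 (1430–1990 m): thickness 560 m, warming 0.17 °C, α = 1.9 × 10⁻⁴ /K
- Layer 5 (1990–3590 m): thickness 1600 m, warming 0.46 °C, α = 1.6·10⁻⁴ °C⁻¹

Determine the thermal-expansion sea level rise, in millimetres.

Δh = 290 mm

0–240 m: 0.85 × 2.6×10⁻⁴ × 240 = 0.05304 m
240–980 m: 0.33 × 740 × 2.7×10⁻⁴ = 0.065934 m
980–1430 m: 2×10⁻⁴ × 450 × 0.38 = 0.03420 m
1.9×10⁻⁴ × 560 × 0.17 = 0.018088 m
1990–3590 m: 1600 × 0.46 × 1.6×10⁻⁴ = 0.11776 m
Δh = 0.05304 + 0.065934 + 0.03420 + 0.018088 + 0.11776 = 0.289022 m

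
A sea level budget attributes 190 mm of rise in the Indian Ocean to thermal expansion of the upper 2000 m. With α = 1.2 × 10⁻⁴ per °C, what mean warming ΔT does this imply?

ΔT ≈ 0.79 K

ΔT = Δh/(αH) = 0.19 / (1.2×10⁻⁴ × 2000) ≈ 0.7917 K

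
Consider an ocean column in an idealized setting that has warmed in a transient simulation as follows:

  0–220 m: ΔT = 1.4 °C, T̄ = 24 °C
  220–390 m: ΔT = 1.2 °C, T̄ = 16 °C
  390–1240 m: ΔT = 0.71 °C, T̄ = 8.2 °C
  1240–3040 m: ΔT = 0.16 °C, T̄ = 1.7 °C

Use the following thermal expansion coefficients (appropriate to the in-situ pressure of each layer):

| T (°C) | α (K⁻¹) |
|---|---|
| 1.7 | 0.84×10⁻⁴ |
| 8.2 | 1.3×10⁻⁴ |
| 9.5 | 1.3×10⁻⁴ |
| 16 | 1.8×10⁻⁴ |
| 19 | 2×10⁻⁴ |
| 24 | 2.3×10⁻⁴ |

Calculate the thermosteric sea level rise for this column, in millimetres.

210 mm of thermosteric rise

Layer 1 at 24 °C → α = 2.3×10⁻⁴ K⁻¹
Layer 2 at 16 °C → α = 1.8×10⁻⁴ K⁻¹
Layer 3 at 8.2 °C → α = 1.3×10⁻⁴ K⁻¹
Layer 4 at 1.7 °C → α = 0.84×10⁻⁴ K⁻¹
1.4 × 220 × 2.3×10⁻⁴ = 0.07084 m
Layer 2: 1.8×10⁻⁴ × 1.2 × 170 = 0.03672 m
Layer 3: 0.71 × 1.3×10⁻⁴ × 850 = 0.078455 m
Layer 4: 0.16 × 1800 × 0.84×10⁻⁴ = 0.024192 m
Δh = 0.07084 + 0.03672 + 0.078455 + 0.024192 = 0.210207 m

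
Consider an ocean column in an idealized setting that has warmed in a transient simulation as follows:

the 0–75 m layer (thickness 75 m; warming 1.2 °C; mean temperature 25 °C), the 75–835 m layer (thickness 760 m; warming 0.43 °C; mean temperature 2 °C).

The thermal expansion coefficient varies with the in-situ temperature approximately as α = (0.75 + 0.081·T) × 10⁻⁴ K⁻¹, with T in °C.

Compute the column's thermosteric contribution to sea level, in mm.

54.8 mm

Layer 1: α = (0.75 + 0.081×25)×10⁻⁴ = 2.775×10⁻⁴ K⁻¹
Layer 2: α = (0.75 + 0.081×2)×10⁻⁴ = 0.912×10⁻⁴ K⁻¹
0–75 m: 75 × 2.775×10⁻⁴ × 1.2 = 0.024975 m
75–835 m: 0.912×10⁻⁴ × 0.43 × 760 = 0.02980416 m
Δh = 0.024975 + 0.02980416 = 0.05477916 m ≈ 54.8 mm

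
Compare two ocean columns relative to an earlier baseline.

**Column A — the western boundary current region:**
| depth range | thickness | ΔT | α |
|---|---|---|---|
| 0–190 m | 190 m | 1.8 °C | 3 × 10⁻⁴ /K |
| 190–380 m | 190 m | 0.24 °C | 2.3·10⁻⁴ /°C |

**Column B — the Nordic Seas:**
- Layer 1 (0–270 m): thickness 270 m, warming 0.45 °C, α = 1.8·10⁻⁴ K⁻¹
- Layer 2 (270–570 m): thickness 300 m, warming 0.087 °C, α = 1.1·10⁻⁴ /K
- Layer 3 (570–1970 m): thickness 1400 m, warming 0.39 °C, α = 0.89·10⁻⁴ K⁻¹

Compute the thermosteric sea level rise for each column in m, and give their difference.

Δh_A ≈ 0.11 m, Δh_B ≈ 0.073 m; difference ≈ 0.040 m

A 0–190 m: 3×10⁻⁴ × 190 × 1.8 = 0.10260 m
A 0.24 × 2.3×10⁻⁴ × 190 = 0.010488 m
A total: 0.113088 m
B 0–270 m: 0.45 × 270 × 1.8×10⁻⁴ = 0.02187 m
B 270–570 m: 1.1×10⁻⁴ × 300 × 0.087 = 0.002871 m
B 1400 × 0.89×10⁻⁴ × 0.39 = 0.048594 m
B total: 0.073335 m
Difference: 0.113088 − 0.073335 = 0.039753 m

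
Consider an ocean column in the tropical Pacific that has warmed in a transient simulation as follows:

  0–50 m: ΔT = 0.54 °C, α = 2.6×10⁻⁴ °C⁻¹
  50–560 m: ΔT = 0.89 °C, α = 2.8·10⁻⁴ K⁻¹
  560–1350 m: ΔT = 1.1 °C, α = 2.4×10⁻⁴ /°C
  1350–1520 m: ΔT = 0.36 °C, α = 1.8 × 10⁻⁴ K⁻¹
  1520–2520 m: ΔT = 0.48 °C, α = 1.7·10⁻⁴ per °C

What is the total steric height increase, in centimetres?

0.54 × 2.6×10⁻⁴ × 50 = 0.00702 m
0.89 × 510 × 2.8×10⁻⁴ = 0.127092 m
790 × 1.1 × 2.4×10⁻⁴ = 0.20856 m
Layer 4: 0.36 × 170 × 1.8×10⁻⁴ = 0.011016 m
1.7×10⁻⁴ × 0.48 × 1000 = 0.08160 m
Δh = 0.00702 + 0.127092 + 0.20856 + 0.011016 + 0.08160 = 0.435288 m ≈ 44 cm

about 44 cm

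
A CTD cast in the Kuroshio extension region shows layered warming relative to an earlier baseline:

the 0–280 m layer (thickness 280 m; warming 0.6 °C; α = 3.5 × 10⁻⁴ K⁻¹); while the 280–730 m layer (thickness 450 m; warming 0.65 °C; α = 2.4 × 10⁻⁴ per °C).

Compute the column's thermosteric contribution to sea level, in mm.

0.6 × 3.5×10⁻⁴ × 280 = 0.05880 m
280–730 m: 0.65 × 450 × 2.4×10⁻⁴ = 0.07020 m
Δh = 0.05880 + 0.07020 = 0.12900 m

129 mm of thermosteric rise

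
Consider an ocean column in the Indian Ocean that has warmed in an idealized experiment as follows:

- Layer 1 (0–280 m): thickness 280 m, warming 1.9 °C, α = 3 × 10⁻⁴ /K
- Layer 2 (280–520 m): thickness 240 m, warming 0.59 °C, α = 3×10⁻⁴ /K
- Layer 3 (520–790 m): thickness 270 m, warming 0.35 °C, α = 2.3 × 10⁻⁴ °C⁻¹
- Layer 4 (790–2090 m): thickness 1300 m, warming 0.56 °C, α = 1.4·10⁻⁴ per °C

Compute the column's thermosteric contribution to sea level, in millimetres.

Δh ≈ 330 mm

Layer 1: 280 × 3×10⁻⁴ × 1.9 = 0.15960 m
280–520 m: 240 × 0.59 × 3×10⁻⁴ = 0.04248 m
2.3×10⁻⁴ × 0.35 × 270 = 0.021735 m
0.56 × 1.4×10⁻⁴ × 1300 = 0.10192 m
Δh = 0.15960 + 0.04248 + 0.021735 + 0.10192 = 0.325735 m ≈ 330 mm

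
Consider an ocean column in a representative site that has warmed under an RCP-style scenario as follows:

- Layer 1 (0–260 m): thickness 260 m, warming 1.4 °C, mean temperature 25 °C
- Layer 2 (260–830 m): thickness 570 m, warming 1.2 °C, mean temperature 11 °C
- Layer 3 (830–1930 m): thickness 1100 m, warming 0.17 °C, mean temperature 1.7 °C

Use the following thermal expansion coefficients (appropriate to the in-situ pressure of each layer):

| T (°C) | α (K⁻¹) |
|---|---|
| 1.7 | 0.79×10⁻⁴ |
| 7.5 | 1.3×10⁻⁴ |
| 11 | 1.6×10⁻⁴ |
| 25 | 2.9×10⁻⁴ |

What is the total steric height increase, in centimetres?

Layer 1 at 25 °C → α = 2.9×10⁻⁴ K⁻¹
Layer 2 at 11 °C → α = 1.6×10⁻⁴ K⁻¹
Layer 3 at 1.7 °C → α = 0.79×10⁻⁴ K⁻¹
Layer 1: 2.9×10⁻⁴ × 260 × 1.4 = 0.10556 m
Layer 2: 570 × 1.6×10⁻⁴ × 1.2 = 0.10944 m
830–1930 m: 0.17 × 1100 × 0.79×10⁻⁴ = 0.014773 m
Δh = 0.10556 + 0.10944 + 0.014773 = 0.229773 m ≈ 23.0 cm

23.0 cm of thermosteric rise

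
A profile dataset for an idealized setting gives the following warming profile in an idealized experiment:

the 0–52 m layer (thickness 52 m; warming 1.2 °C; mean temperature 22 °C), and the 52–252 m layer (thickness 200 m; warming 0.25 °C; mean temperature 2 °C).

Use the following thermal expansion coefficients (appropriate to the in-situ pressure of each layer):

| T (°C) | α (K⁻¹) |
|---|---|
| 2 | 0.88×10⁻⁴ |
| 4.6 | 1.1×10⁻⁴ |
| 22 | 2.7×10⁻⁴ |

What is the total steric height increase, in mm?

Δh ≈ 21.2 mm

Layer 1 at 22 °C → α = 2.7×10⁻⁴ K⁻¹
Layer 2 at 2 °C → α = 0.88×10⁻⁴ K⁻¹
Layer 1: 1.2 × 2.7×10⁻⁴ × 52 = 0.016848 m
52–252 m: 200 × 0.25 × 0.88×10⁻⁴ = 0.00440 m
Δh = 0.016848 + 0.00440 = 0.021248 m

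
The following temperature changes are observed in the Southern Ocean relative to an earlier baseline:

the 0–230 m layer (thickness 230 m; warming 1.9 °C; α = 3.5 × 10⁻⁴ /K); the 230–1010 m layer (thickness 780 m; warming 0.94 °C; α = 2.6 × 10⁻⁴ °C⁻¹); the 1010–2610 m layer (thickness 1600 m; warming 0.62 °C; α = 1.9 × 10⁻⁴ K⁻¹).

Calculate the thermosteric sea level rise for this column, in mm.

0–230 m: 230 × 1.9 × 3.5×10⁻⁴ = 0.15295 m
230–1010 m: 780 × 0.94 × 2.6×10⁻⁴ = 0.190632 m
1010–2610 m: 0.62 × 1.9×10⁻⁴ × 1600 = 0.18848 m
Δh = 0.15295 + 0.190632 + 0.18848 = 0.532062 m ≈ 532 mm

Δh = 532 mm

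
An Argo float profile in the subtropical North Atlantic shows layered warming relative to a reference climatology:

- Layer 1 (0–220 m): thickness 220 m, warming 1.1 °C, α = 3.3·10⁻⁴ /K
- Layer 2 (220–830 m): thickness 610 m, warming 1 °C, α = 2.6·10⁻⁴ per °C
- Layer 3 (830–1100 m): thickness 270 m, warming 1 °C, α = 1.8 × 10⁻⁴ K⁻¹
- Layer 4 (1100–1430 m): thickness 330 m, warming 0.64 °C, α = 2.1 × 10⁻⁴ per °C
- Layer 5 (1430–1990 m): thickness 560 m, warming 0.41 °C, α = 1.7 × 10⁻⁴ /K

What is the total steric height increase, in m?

about 0.37 m

Layer 1: 220 × 3.3×10⁻⁴ × 1.1 = 0.07986 m
Layer 2: 1 × 2.6×10⁻⁴ × 610 = 0.15860 m
1 × 270 × 1.8×10⁻⁴ = 0.04860 m
2.1×10⁻⁴ × 0.64 × 330 = 0.044352 m
1430–1990 m: 0.41 × 1.7×10⁻⁴ × 560 = 0.039032 m
Δh = 0.07986 + 0.15860 + 0.04860 + 0.044352 + 0.039032 = 0.370444 m ≈ 0.37 m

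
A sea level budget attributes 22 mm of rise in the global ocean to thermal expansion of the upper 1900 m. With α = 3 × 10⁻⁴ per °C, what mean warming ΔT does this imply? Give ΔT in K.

ΔT = Δh/(αH) = 0.022 / (3×10⁻⁴ × 1900) ≈ 0.03860 K

0.039 K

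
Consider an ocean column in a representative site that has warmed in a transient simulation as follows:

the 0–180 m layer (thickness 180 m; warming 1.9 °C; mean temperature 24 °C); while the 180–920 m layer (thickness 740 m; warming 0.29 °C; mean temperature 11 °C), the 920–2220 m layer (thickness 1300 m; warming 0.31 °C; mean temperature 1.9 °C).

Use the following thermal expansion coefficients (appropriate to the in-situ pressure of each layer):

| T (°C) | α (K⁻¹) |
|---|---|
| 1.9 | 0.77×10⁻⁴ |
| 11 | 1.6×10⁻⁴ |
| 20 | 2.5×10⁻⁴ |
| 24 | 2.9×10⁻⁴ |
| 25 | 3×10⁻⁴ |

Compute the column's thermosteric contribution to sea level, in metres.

0.16 m of thermosteric rise

Layer 1 at 24 °C → α = 2.9×10⁻⁴ K⁻¹
Layer 2 at 11 °C → α = 1.6×10⁻⁴ K⁻¹
Layer 3 at 1.9 °C → α = 0.77×10⁻⁴ K⁻¹
Layer 1: 2.9×10⁻⁴ × 180 × 1.9 = 0.09918 m
0.29 × 1.6×10⁻⁴ × 740 = 0.034336 m
0.31 × 0.77×10⁻⁴ × 1300 = 0.031031 m
Δh = 0.09918 + 0.034336 + 0.031031 = 0.164547 m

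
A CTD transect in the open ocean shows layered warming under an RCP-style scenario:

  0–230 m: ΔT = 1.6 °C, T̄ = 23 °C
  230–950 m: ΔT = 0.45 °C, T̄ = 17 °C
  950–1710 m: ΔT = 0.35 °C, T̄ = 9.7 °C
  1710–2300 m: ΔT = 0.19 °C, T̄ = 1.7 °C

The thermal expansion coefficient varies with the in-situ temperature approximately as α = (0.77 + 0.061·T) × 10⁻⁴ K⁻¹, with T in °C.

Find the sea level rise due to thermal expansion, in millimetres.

Layer 1: α = (0.77 + 0.061×23)×10⁻⁴ = 2.173×10⁻⁴ K⁻¹
Layer 2: α = (0.77 + 0.061×17)×10⁻⁴ = 1.807×10⁻⁴ K⁻¹
Layer 3: α = (0.77 + 0.061×9.7)×10⁻⁴ = 1.3617×10⁻⁴ K⁻¹
Layer 4: α = (0.77 + 0.061×1.7)×10⁻⁴ = 0.8737×10⁻⁴ K⁻¹
Layer 1: 1.6 × 230 × 2.173×10⁻⁴ = 0.0799664 m
Layer 2: 0.45 × 720 × 1.807×10⁻⁴ = 0.0585468 m
Layer 3: 760 × 0.35 × 1.3617×10⁻⁴ = 0.03622122 m
590 × 0.8737×10⁻⁴ × 0.19 = 0.009794177 m
Δh = 0.0799664 + 0.0585468 + 0.03622122 + 0.009794177 = 0.184528597 m

Δh = 185 mm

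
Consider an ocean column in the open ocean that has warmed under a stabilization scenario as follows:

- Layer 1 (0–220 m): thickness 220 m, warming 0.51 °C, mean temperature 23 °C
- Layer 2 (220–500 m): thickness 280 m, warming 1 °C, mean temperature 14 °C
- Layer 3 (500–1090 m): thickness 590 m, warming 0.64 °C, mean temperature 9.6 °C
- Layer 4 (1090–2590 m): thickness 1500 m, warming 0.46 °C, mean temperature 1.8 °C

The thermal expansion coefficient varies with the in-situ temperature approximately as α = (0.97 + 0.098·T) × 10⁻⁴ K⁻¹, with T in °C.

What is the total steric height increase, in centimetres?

Layer 1: α = (0.97 + 0.098×23)×10⁻⁴ = 3.224×10⁻⁴ K⁻¹
Layer 2: α = (0.97 + 0.098×14)×10⁻⁴ = 2.342×10⁻⁴ K⁻¹
Layer 3: α = (0.97 + 0.098×9.6)×10⁻⁴ = 1.9108×10⁻⁴ K⁻¹
Layer 4: α = (0.97 + 0.098×1.8)×10⁻⁴ = 1.1464×10⁻⁴ K⁻¹
Layer 1: 3.224×10⁻⁴ × 220 × 0.51 = 0.03617328 m
Layer 2: 2.342×10⁻⁴ × 280 × 1 = 0.065576 m
500–1090 m: 0.64 × 590 × 1.9108×10⁻⁴ = 0.072151808 m
Layer 4: 0.46 × 1500 × 1.1464×10⁻⁴ = 0.0791016 m
Δh = 0.03617328 + 0.065576 + 0.072151808 + 0.0791016 = 0.253002688 m

25.3 cm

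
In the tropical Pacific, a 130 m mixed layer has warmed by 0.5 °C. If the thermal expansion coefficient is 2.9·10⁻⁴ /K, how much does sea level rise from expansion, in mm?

about 19 mm

Δh = αΔT·H = 2.9×10⁻⁴ × 0.5 × 130 = 0.01885 m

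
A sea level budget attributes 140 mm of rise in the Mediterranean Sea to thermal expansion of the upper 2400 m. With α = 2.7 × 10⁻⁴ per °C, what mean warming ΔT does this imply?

ΔT ≈ 0.22 K

ΔT = Δh/(αH) = 0.14 / (2.7×10⁻⁴ × 2400) ≈ 0.2160 K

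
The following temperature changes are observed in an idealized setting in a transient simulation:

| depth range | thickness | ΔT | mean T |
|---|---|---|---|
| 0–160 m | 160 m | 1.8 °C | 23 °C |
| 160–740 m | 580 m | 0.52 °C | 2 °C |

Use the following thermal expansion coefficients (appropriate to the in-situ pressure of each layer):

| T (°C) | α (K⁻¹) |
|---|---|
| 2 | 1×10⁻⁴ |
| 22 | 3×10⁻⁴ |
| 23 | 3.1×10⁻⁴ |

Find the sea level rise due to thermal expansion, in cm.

Layer 1 at 23 °C → α = 3.1×10⁻⁴ K⁻¹
Layer 2 at 2 °C → α = 1×10⁻⁴ K⁻¹
Layer 1: 160 × 3.1×10⁻⁴ × 1.8 = 0.08928 m
160–740 m: 0.52 × 1×10⁻⁴ × 580 = 0.03016 m
Δh = 0.08928 + 0.03016 = 0.11944 m

about 11.9 cm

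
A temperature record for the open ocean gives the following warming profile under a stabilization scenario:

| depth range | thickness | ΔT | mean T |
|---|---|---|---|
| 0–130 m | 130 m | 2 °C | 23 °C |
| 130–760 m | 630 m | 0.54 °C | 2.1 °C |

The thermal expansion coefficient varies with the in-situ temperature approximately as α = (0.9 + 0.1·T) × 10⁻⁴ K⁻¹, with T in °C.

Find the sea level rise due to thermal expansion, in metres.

0.121 m

Layer 1: α = (0.9 + 0.1×23)×10⁻⁴ = 3.2×10⁻⁴ K⁻¹
Layer 2: α = (0.9 + 0.1×2.1)×10⁻⁴ = 1.11×10⁻⁴ K⁻¹
130 × 3.2×10⁻⁴ × 2 = 0.08320 m
0.54 × 1.11×10⁻⁴ × 630 = 0.0377622 m
Δh = 0.08320 + 0.0377622 = 0.1209622 m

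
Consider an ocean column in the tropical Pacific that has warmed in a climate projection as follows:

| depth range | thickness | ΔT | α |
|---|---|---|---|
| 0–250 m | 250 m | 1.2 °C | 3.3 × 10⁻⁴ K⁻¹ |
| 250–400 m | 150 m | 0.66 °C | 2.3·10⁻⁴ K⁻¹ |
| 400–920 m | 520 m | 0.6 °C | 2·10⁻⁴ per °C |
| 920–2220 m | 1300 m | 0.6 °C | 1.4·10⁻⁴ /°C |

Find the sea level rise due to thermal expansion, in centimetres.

29 cm of thermosteric rise

0–250 m: 3.3×10⁻⁴ × 250 × 1.2 = 0.09900 m
250–400 m: 0.66 × 2.3×10⁻⁴ × 150 = 0.02277 m
Layer 3: 520 × 0.6 × 2×10⁻⁴ = 0.06240 m
Layer 4: 0.6 × 1300 × 1.4×10⁻⁴ = 0.10920 m
Δh = 0.09900 + 0.02277 + 0.06240 + 0.10920 = 0.29337 m ≈ 29 cm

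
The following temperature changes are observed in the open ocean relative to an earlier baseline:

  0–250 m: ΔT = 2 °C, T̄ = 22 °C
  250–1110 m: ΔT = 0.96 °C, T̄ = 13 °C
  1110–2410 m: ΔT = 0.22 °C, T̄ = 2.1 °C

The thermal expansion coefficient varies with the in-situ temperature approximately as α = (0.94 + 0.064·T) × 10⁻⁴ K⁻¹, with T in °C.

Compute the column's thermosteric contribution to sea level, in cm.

Layer 1: α = (0.94 + 0.064×22)×10⁻⁴ = 2.348×10⁻⁴ K⁻¹
Layer 2: α = (0.94 + 0.064×13)×10⁻⁴ = 1.772×10⁻⁴ K⁻¹
Layer 3: α = (0.94 + 0.064×2.1)×10⁻⁴ = 1.0744×10⁻⁴ K⁻¹
250 × 2 × 2.348×10⁻⁴ = 0.11740 m
Layer 2: 1.772×10⁻⁴ × 0.96 × 860 = 0.14629632 m
Layer 3: 0.22 × 1.0744×10⁻⁴ × 1300 = 0.03072784 m
Δh = 0.11740 + 0.14629632 + 0.03072784 = 0.29442416 m ≈ 29 cm

Δh ≈ 29 cm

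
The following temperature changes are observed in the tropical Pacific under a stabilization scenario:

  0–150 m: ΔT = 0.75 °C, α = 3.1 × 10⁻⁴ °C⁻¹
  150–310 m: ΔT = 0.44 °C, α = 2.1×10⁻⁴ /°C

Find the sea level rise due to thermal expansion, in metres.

0–150 m: 3.1×10⁻⁴ × 150 × 0.75 = 0.034875 m
0.44 × 2.1×10⁻⁴ × 160 = 0.014784 m
Δh = 0.034875 + 0.014784 = 0.049659 m

Δh = 0.0497 m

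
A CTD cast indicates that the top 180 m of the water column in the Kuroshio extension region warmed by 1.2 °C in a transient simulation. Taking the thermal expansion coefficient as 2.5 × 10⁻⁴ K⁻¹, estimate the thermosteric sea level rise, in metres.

about 0.0540 m

Δh = αΔT·H = 2.5×10⁻⁴ × 1.2 × 180 = 0.05400 m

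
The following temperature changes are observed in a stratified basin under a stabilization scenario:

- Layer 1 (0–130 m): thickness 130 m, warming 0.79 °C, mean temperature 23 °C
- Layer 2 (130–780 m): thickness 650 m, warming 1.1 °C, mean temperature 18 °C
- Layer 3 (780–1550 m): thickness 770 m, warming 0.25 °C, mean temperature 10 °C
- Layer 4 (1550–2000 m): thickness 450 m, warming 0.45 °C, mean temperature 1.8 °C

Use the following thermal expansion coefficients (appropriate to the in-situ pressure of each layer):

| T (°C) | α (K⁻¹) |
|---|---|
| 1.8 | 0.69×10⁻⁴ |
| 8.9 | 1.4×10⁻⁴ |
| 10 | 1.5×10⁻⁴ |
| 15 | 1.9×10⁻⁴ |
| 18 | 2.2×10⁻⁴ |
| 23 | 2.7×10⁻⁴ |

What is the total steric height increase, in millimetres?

Layer 1 at 23 °C → α = 2.7×10⁻⁴ K⁻¹
Layer 2 at 18 °C → α = 2.2×10⁻⁴ K⁻¹
Layer 3 at 10 °C → α = 1.5×10⁻⁴ K⁻¹
Layer 4 at 1.8 °C → α = 0.69×10⁻⁴ K⁻¹
0.79 × 2.7×10⁻⁴ × 130 = 0.027729 m
Layer 2: 2.2×10⁻⁴ × 650 × 1.1 = 0.15730 m
780–1550 m: 770 × 1.5×10⁻⁴ × 0.25 = 0.028875 m
450 × 0.69×10⁻⁴ × 0.45 = 0.0139725 m
Δh = 0.027729 + 0.15730 + 0.028875 + 0.0139725 = 0.2278765 m ≈ 228 mm

about 228 mm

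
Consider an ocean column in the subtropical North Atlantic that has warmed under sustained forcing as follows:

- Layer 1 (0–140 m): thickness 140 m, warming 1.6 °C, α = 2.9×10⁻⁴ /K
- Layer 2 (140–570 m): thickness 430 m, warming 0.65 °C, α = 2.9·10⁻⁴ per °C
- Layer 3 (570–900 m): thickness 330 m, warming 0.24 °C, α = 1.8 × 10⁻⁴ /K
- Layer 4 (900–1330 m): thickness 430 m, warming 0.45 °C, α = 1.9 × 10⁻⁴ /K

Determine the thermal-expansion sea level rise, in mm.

Δh = 197 mm

0–140 m: 2.9×10⁻⁴ × 1.6 × 140 = 0.06496 m
2.9×10⁻⁴ × 430 × 0.65 = 0.081055 m
570–900 m: 0.24 × 1.8×10⁻⁴ × 330 = 0.014256 m
Layer 4: 0.45 × 1.9×10⁻⁴ × 430 = 0.036765 m
Δh = 0.06496 + 0.081055 + 0.014256 + 0.036765 = 0.197036 m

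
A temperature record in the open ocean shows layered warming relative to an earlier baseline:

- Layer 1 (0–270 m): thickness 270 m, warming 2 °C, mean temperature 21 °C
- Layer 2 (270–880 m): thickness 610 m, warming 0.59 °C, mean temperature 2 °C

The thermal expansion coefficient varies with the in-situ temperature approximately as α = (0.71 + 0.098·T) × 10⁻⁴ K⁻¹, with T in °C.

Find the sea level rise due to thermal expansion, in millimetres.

Δh = 182 mm

Layer 1: α = (0.71 + 0.098×21)×10⁻⁴ = 2.768×10⁻⁴ K⁻¹
Layer 2: α = (0.71 + 0.098×2)×10⁻⁴ = 0.906×10⁻⁴ K⁻¹
0–270 m: 2 × 2.768×10⁻⁴ × 270 = 0.149472 m
270–880 m: 610 × 0.59 × 0.906×10⁻⁴ = 0.03260694 m
Δh = 0.149472 + 0.03260694 = 0.18207894 m ≈ 182 mm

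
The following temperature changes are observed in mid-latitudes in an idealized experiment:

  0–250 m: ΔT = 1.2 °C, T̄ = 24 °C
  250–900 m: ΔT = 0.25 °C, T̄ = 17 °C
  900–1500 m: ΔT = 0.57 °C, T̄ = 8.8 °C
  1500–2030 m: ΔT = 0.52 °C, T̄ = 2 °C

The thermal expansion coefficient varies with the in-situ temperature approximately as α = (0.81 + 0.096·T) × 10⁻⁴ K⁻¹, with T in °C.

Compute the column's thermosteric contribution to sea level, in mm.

Layer 1: α = (0.81 + 0.096×24)×10⁻⁴ = 3.114×10⁻⁴ K⁻¹
Layer 2: α = (0.81 + 0.096×17)×10⁻⁴ = 2.442×10⁻⁴ K⁻¹
Layer 3: α = (0.81 + 0.096×8.8)×10⁻⁴ = 1.6548×10⁻⁴ K⁻¹
Layer 4: α = (0.81 + 0.096×2)×10⁻⁴ = 1.002×10⁻⁴ K⁻¹
Layer 1: 3.114×10⁻⁴ × 250 × 1.2 = 0.09342 m
250–900 m: 0.25 × 650 × 2.442×10⁻⁴ = 0.0396825 m
1.6548×10⁻⁴ × 600 × 0.57 = 0.05659416 m
Layer 4: 530 × 0.52 × 1.002×10⁻⁴ = 0.02761512 m
Δh = 0.09342 + 0.0396825 + 0.05659416 + 0.02761512 = 0.21731178 m

Δh = 220 mm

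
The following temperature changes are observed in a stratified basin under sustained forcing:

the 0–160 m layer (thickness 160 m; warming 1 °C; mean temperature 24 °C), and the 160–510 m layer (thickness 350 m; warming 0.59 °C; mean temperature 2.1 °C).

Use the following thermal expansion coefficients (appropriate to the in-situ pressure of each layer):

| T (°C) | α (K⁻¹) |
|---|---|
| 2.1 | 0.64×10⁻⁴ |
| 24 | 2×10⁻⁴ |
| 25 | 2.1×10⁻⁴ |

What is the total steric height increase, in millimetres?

Layer 1 at 24 °C → α = 2×10⁻⁴ K⁻¹
Layer 2 at 2.1 °C → α = 0.64×10⁻⁴ K⁻¹
0–160 m: 2×10⁻⁴ × 1 × 160 = 0.03200 m
160–510 m: 0.59 × 0.64×10⁻⁴ × 350 = 0.013216 m
Δh = 0.03200 + 0.013216 = 0.045216 m

45.2 mm of thermosteric rise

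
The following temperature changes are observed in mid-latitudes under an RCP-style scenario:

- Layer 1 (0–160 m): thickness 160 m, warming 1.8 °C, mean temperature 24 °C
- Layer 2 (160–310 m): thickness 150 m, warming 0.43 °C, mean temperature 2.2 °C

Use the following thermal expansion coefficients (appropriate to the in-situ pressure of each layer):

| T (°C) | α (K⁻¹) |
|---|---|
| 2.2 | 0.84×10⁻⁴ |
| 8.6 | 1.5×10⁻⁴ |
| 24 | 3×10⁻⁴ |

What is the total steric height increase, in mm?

Layer 1 at 24 °C → α = 3×10⁻⁴ K⁻¹
Layer 2 at 2.2 °C → α = 0.84×10⁻⁴ K⁻¹
0–160 m: 160 × 3×10⁻⁴ × 1.8 = 0.08640 m
Layer 2: 0.84×10⁻⁴ × 150 × 0.43 = 0.005418 m
Δh = 0.08640 + 0.005418 = 0.091818 m ≈ 91.8 mm

Δh = 91.8 mm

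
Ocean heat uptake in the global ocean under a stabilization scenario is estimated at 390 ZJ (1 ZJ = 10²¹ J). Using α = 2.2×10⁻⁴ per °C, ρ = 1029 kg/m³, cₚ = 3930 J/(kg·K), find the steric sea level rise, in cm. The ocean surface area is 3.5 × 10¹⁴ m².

Per unit area: Q = 390×10²¹ / (3.5×10¹⁴) ≈ 1.114×10⁹ J/m²
Δh = αQ/(ρcₚ) = 2.2×10⁻⁴ × 1.114×10⁹ / (1029 × 3930) ≈ 0.060604 m

Δh = 6.06 cm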